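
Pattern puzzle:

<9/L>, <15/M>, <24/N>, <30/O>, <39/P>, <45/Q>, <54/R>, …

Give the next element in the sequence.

<60/S>

First entry: alternating steps +6, +9, +6, +9, …; 9, 15, 24, 30, 39, 45, 54 → 60.
Letter: letters move forward 1 place in the alphabet, so L, M, N, O, P, Q, R → S.
Combining the parts gives <60/S>.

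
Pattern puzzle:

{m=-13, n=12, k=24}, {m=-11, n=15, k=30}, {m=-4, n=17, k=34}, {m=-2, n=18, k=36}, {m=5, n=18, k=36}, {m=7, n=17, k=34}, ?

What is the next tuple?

{m=14, n=15, k=30}

M: alternating steps +2, +7, +2, +7, …; -13, -11, -4, -2, 5, 7 → 14.
N goes 12, 15, 17, 18, 18, 17 → 15 (differences are 3, 2, 1, … (decreasing by 1 each time)).
For the k, always 2 × the n: 24, 30, 34, 36, 36, 34 → 30.
Combining the parts gives {m=14, n=15, k=30}.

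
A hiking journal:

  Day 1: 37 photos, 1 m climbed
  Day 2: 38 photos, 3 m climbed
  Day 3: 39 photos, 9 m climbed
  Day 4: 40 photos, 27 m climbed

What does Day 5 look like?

41 photos, 81 m climbed

Photos: +1 each step, so 37, 38, 39, 40 → 41.
M climbed goes 1, 3, 9, 27 → 81 (×3 each step).
So the next record is 41 photos, 81 m climbed.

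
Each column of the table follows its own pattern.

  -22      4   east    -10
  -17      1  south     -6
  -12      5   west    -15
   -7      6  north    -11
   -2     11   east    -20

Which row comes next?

First component — +5 each step: -22, -17, -12, -7, -2 → 3.
Second component: 4, 1, 5, 6, 11 → 17 (each term is the sum of the two before it).
Direction goes east, south, west, north, east → south (repeats east → south → west → north).
Fourth component goes -10, -6, -15, -11, -20 → -16 (alternating steps +4, −9, +4, −9, …).
Putting it together: 3  17  south  -16.

3  17  south  -16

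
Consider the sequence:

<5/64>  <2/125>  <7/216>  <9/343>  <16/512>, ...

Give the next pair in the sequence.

<25/729>

First entry: each term is the sum of the two before it, so 5, 2, 7, 9, 16 → 25.
Second entry — perfect cubes: 4³, 5³, 6³, …: 64, 125, 216, 343, 512 → 729.
Putting it together: <25/729>.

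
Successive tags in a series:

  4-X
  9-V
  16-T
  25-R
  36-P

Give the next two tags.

49-N then 64-L

For the first component, perfect squares: 2², 3², 4², …: 4, 9, 16, 25, 36 → 49 → 64.
Letter — letters move back 2 places in the alphabet: X, V, T, R, P → N → L.
Putting the parts together: 49-N and then 64-L.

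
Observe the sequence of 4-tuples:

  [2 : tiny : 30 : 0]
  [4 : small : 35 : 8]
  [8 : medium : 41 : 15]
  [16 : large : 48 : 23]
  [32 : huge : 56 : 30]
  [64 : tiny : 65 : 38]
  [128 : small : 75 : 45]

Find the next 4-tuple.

[256 : medium : 86 : 53]

First slot goes 2, 4, 8, 16, 32, 64, 128 → 256 (×2 each step).
For the size, repeats tiny → small → medium → large → huge: tiny, small, medium, large, huge, tiny, small → medium.
Third slot goes 30, 35, 41, 48, 56, 65, 75 → 86 (differences are 5, 6, 7, … (increasing by 1 each time)).
Fourth slot: 0, 8, 15, 23, 30, 38, 45 → 53 (alternating steps +8, +7, +8, +7, …).
So the next 4-tuple is [256 : medium : 86 : 53].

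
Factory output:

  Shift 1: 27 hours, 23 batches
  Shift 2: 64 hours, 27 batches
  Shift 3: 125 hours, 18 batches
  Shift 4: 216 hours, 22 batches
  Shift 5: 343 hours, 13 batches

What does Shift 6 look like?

512 hours, 17 batches

For the hours, perfect cubes: 3³, 4³, 5³, …: 27, 64, 125, 216, 343 → 512.
Batches: alternating steps +4, −9, +4, −9, …, so 23, 27, 18, 22, 13 → 17.
Combining the parts gives 512 hours, 17 batches.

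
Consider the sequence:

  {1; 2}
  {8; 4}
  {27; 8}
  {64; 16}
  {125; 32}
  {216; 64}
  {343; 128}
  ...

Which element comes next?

{512; 256}

First coordinate — perfect cubes: 1³, 2³, 3³, …: 1, 8, 27, 64, 125, 216, 343 → 512.
Second coordinate: ×2 each step, so 2, 4, 8, 16, 32, 64, 128 → 256.
Putting it together: {512; 256}.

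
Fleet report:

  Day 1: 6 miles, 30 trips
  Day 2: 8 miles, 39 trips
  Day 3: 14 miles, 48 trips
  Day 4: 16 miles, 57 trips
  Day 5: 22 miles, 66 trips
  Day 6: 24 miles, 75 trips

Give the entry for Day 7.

30 miles, 84 trips

For the miles, alternating steps +2, +6, +2, +6, …: 6, 8, 14, 16, 22, 24 → 30.
Trips: +9 each step; 30, 39, 48, 57, 66, 75 → 84.
Putting it together: 30 miles, 84 trips.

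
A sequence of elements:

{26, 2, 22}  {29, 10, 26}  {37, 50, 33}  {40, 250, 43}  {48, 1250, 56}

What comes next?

{51, 6250, 72}

First value: 26, 29, 37, 40, 48 → 51 (alternating steps +3, +8, +3, +8, …).
Second value: ×5 each step, so 2, 10, 50, 250, 1250 → 6250.
Third value: 22, 26, 33, 43, 56 → 72 (differences are 4, 7, 10, … (increasing by 3 each time)).
Putting it together: {51, 6250, 72}.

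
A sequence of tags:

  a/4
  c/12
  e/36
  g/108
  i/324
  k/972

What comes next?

Letter: letters move forward 2 places in the alphabet, so a, c, e, g, i, k → m.
Second component — ×3 each step: 4, 12, 36, 108, 324, 972 → 2916.
So the next tag is m/2916.

m/2916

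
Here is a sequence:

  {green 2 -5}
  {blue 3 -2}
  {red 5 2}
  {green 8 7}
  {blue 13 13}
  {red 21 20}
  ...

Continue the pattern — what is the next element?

Colour: repeats green → blue → red, so green, blue, red, green, blue, red → green.
Second slot goes 2, 3, 5, 8, 13, 21 → 34 (each term is the sum of the two before it).
Third slot — differences are 3, 4, 5, … (increasing by 1 each time): -5, -2, 2, 7, 13, 20 → 28.
So the next element is {green 34 28}.

{green 34 28}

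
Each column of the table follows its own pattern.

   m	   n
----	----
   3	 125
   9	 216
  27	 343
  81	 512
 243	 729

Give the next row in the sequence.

729  1000

Column m — ×3 each step: 3, 9, 27, 81, 243 → 729.
For the column n, perfect cubes: 5³, 6³, 7³, …: 125, 216, 343, 512, 729 → 1000.
Combining the parts gives 729  1000.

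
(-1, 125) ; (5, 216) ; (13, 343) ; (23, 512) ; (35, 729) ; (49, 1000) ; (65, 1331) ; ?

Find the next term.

First coordinate — differences are 6, 8, 10, … (increasing by 2 each time): -1, 5, 13, 23, 35, 49, 65 → 83.
Second coordinate — perfect cubes: 5³, 6³, 7³, …: 125, 216, 343, 512, 729, 1000, 1331 → 1728.
So the next term is (83, 1728).

(83, 1728)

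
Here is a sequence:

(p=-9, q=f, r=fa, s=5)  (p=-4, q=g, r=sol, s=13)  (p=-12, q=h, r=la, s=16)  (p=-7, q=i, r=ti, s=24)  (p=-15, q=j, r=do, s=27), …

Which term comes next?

(p=-10, q=k, r=re, s=35)

P: alternating steps +5, −8, +5, −8, …, so -9, -4, -12, -7, -15 → -10.
Q — letters move forward 1 place in the alphabet: f, g, h, i, j → k.
R: runs through the solfège scale do→ti; fa, sol, la, ti, do → re.
S: alternating steps +8, +3, +8, +3, …; 5, 13, 16, 24, 27 → 35.
So the next term is (p=-10, q=k, r=re, s=35).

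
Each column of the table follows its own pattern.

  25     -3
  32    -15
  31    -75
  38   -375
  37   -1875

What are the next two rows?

44  -9375; 43  -46875

For the first component, alternating steps +7, −1, +7, −1, …: 25, 32, 31, 38, 37 → 44 → 43.
Second component goes -3, -15, -75, -375, -1875 → -9375 → -46875 (×5 each step).
Putting the parts together: 44  -9375 and then 43  -46875.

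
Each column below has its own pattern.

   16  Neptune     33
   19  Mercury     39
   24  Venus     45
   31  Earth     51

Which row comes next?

40  Mars  57

First component goes 16, 19, 24, 31 → 40 (differences are 3, 5, 7, … (increasing by 2 each time)).
Planet: runs through the planets Mercury→Neptune, so Neptune, Mercury, Venus, Earth → Mars.
Third component goes 33, 39, 45, 51 → 57 (+6 each step).
Putting it together: 40  Mars  57.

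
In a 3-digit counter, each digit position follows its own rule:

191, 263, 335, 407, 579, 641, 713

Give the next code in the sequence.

885

First digit — +1 each step, mod 10: 1, 2, 3, 4, 5, 6, 7 → 8.
Second digit: 9, 6, 3, 0, 7, 4, 1 → 8 (−3 each step, mod 10).
For the third digit, +2 each step, mod 10: 1, 3, 5, 7, 9, 1, 3 → 5.
So the next code is 885.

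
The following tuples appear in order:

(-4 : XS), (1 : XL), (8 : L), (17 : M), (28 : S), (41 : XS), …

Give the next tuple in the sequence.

First slot: -4, 1, 8, 17, 28, 41 → 56 (differences are 5, 7, 9, … (increasing by 2 each time)).
For the size, repeats XS → XL → L → M → S: XS, XL, L, M, S, XS → XL.
Putting it together: (56 : XL).

(56 : XL)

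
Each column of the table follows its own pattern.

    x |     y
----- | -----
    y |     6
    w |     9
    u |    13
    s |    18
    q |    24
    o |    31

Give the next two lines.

m  39; k  48

Column x goes y, w, u, s, q, o → m → k (letters move back 2 places in the alphabet).
Column y: 6, 9, 13, 18, 24, 31 → 39 → 48 (differences are 3, 4, 5, … (increasing by 1 each time)).
Putting the parts together: m  39 and then k  48.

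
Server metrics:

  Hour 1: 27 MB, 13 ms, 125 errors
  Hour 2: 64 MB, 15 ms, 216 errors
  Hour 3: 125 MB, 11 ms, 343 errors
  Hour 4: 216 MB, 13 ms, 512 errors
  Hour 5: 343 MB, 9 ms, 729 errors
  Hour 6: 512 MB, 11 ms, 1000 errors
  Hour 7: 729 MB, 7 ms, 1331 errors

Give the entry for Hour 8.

1000 MB, 9 ms, 1728 errors

MB: perfect cubes: 3³, 4³, 5³, …; 27, 64, 125, 216, 343, 512, 729 → 1000.
Ms — alternating steps +2, −4, +2, −4, …: 13, 15, 11, 13, 9, 11, 7 → 9.
Errors: perfect cubes: 5³, 6³, 7³, …, so 125, 216, 343, 512, 729, 1000, 1331 → 1728.
Combining the parts gives 1000 MB, 9 ms, 1728 errors.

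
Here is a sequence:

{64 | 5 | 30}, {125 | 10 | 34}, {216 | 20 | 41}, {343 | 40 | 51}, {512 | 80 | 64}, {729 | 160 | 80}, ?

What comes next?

First part — perfect cubes: 4³, 5³, 6³, …: 64, 125, 216, 343, 512, 729 → 1000.
Second part goes 5, 10, 20, 40, 80, 160 → 320 (×2 each step).
Third part: differences are 4, 7, 10, … (increasing by 3 each time); 30, 34, 41, 51, 64, 80 → 99.
Putting it together: {1000 | 320 | 99}.

{1000 | 320 | 99}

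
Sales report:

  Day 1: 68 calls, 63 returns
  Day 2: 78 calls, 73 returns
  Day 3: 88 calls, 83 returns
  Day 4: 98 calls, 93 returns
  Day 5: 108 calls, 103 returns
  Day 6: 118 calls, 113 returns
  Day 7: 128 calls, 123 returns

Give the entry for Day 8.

138 calls, 133 returns

For the calls, +10 each step: 68, 78, 88, 98, 108, 118, 128 → 138.
For the returns, always 5 less than the calls: 63, 73, 83, 93, 103, 113, 123 → 133.
Combining the parts gives 138 calls, 133 returns.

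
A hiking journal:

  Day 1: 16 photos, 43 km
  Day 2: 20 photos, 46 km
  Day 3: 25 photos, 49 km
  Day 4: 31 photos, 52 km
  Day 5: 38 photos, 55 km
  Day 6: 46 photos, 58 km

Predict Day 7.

55 photos, 61 km

Photos: differences are 4, 5, 6, … (increasing by 1 each time), so 16, 20, 25, 31, 38, 46 → 55.
Km: 43, 46, 49, 52, 55, 58 → 61 (+3 each step).
Putting it together: 55 photos, 61 km.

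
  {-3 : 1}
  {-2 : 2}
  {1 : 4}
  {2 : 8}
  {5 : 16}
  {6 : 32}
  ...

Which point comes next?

For the first entry, alternating steps +1, +3, +1, +3, …: -3, -2, 1, 2, 5, 6 → 9.
Second entry — ×2 each step: 1, 2, 4, 8, 16, 32 → 64.
So the next point is {9 : 64}.

{9 : 64}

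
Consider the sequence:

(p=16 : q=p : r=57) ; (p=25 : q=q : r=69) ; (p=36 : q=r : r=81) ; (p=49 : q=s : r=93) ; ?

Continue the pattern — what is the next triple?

P — perfect squares: 4², 5², 6², …: 16, 25, 36, 49 → 64.
Q: letters move forward 1 place in the alphabet; p, q, r, s → t.
R: +12 each step, so 57, 69, 81, 93 → 105.
Putting it together: (p=64 : q=t : r=105).

(p=64 : q=t : r=105)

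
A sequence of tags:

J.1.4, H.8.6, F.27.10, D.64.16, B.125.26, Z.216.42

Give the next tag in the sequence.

Letter: J, H, F, D, B, Z → X (letters move back 2 places in the alphabet, wrapping A→Z).
Second component: 1, 8, 27, 64, 125, 216 → 343 (perfect cubes: 1³, 2³, 3³, …).
Third component goes 4, 6, 10, 16, 26, 42 → 68 (each term is the sum of the two before it).
So the next tag is X.343.68.

X.343.68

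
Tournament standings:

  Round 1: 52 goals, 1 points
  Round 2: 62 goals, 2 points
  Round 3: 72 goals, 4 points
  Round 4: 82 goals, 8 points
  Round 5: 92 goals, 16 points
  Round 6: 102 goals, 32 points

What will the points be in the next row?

Goals — +10 each step: 52, 62, 72, 82, 92, 102 → 112.
Points: 1, 2, 4, 8, 16, 32 → 64 (×2 each step).

64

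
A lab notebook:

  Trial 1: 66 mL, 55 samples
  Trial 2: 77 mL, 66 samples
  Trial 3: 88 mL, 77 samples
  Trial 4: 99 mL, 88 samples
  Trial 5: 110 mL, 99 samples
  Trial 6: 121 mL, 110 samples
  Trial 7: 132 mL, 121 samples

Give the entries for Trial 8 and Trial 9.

143 mL, 132 samples; 154 mL, 143 samples

For the mL, +11 each step: 66, 77, 88, 99, 110, 121, 132 → 143 → 154.
Samples goes 55, 66, 77, 88, 99, 110, 121 → 132 → 143 (always 11 less than the mL).
Putting the parts together: 143 mL, 132 samples and then 154 mL, 143 samples.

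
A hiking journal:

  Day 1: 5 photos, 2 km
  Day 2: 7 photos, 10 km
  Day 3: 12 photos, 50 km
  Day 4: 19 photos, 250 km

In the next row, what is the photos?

Photos: each term is the sum of the two before it; 5, 7, 12, 19 → 31.
Km: 2, 10, 50, 250 → 1250 (×5 each step).

31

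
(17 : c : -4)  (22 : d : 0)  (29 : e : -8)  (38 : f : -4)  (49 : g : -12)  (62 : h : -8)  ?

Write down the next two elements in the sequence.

(77 : i : -16), (94 : j : -12)

First component — differences are 5, 7, 9, … (increasing by 2 each time): 17, 22, 29, 38, 49, 62 → 77 → 94.
For the letter, letters move forward 1 place in the alphabet: c, d, e, f, g, h → i → j.
Third component: -4, 0, -8, -4, -12, -8 → -16 → -12 (alternating steps +4, −8, +4, −8, …).
So the next two elements are (77 : i : -16) and (94 : j : -12).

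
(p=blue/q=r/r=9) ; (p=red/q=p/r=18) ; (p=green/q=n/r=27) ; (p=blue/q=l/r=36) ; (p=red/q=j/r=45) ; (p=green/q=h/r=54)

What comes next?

(p=blue/q=f/r=63)

For the p, repeats blue → red → green: blue, red, green, blue, red, green → blue.
For the q, letters move back 2 places in the alphabet: r, p, n, l, j, h → f.
R goes 9, 18, 27, 36, 45, 54 → 63 (+9 each step).
Combining the parts gives (p=blue/q=f/r=63).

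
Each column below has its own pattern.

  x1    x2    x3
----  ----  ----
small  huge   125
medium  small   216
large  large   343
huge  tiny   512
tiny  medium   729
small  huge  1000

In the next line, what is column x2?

small

For the column x1, repeats small → medium → large → huge → tiny: small, medium, large, huge, tiny, small → medium.
Column x2 — repeats huge → small → large → tiny → medium: huge, small, large, tiny, medium, huge → small.
Column x3 — perfect cubes: 5³, 6³, 7³, …: 125, 216, 343, 512, 729, 1000 → 1331.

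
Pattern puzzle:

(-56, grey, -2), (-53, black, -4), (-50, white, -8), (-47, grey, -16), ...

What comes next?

First coordinate: +3 each step; -56, -53, -50, -47 → -44.
Shade: repeats grey → black → white; grey, black, white, grey → black.
Third coordinate goes -2, -4, -8, -16 → -32 (×2 each step).
So the next triple is (-44, black, -32).

(-44, black, -32)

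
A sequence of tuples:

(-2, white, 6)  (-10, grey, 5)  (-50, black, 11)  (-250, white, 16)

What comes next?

First coordinate: ×5 each step, so -2, -10, -50, -250 → -1250.
Shade — repeats white → grey → black: white, grey, black, white → grey.
Third coordinate: 6, 5, 11, 16 → 27 (each term is the sum of the two before it).
Combining the parts gives (-1250, grey, 27).

(-1250, grey, 27)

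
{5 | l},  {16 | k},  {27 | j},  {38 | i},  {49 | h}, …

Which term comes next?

{60 | g}

For the first component, +11 each step: 5, 16, 27, 38, 49 → 60.
Letter: letters move back 1 place in the alphabet, so l, k, j, i, h → g.
So the next term is {60 | g}.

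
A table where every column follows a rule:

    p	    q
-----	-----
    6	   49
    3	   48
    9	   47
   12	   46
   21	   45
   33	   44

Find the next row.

Column p — each term is the sum of the two before it: 6, 3, 9, 12, 21, 33 → 54.
Column q — −1 each step: 49, 48, 47, 46, 45, 44 → 43.
So the next row is 54  43.

54  43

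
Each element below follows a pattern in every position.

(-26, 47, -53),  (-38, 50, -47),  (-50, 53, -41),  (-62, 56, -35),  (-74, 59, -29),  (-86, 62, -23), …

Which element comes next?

First component goes -26, -38, -50, -62, -74, -86 → -98 (−12 each step).
For the second component, +3 each step: 47, 50, 53, 56, 59, 62 → 65.
Third component: +6 each step, so -53, -47, -41, -35, -29, -23 → -17.
So the next element is (-98, 65, -17).

(-98, 65, -17)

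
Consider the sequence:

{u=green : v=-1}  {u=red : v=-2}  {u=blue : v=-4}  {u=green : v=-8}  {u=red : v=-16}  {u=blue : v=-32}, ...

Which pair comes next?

{u=green : v=-64}

For the u, repeats green → red → blue: green, red, blue, green, red, blue → green.
V: ×2 each step, so -1, -2, -4, -8, -16, -32 → -64.
So the next pair is {u=green : v=-64}.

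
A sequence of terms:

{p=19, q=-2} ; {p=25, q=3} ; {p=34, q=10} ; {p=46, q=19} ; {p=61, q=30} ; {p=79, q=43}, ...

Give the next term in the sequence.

{p=100, q=58}

P — differences are 6, 9, 12, … (increasing by 3 each time): 19, 25, 34, 46, 61, 79 → 100.
Q: differences are 5, 7, 9, … (increasing by 2 each time); -2, 3, 10, 19, 30, 43 → 58.
So the next term is {p=100, q=58}.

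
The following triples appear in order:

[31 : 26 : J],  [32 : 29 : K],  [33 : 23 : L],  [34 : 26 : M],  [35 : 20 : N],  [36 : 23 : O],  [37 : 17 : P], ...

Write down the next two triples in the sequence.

[38 : 20 : Q], [39 : 14 : R]

First slot — +1 each step: 31, 32, 33, 34, 35, 36, 37 → 38 → 39.
Second slot goes 26, 29, 23, 26, 20, 23, 17 → 20 → 14 (alternating steps +3, −6, +3, −6, …).
Letter: letters move forward 1 place in the alphabet; J, K, L, M, N, O, P → Q → R.
Putting the parts together: [38 : 20 : Q] and then [39 : 14 : R].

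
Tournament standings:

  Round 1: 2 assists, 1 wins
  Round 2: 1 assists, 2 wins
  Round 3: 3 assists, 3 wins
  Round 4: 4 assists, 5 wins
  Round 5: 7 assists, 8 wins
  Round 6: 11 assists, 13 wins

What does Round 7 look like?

Assists goes 2, 1, 3, 4, 7, 11 → 18 (each term is the sum of the two before it).
Wins goes 1, 2, 3, 5, 8, 13 → 21 (each term is the sum of the two before it).
Putting it together: 18 assists, 21 wins.

18 assists, 21 wins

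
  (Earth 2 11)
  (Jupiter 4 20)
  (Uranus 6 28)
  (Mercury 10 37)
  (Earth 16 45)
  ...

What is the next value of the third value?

Planet: Earth, Jupiter, Uranus, Mercury, Earth → Jupiter (repeats Earth → Jupiter → Uranus → Mercury).
Second value: each term is the sum of the two before it; 2, 4, 6, 10, 16 → 26.
Third value: alternating steps +9, +8, +9, +8, …; 11, 20, 28, 37, 45 → 54.

54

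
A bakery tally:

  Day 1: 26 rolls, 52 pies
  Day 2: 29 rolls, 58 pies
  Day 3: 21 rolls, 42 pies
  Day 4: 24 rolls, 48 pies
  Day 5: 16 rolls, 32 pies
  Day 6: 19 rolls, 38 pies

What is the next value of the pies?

22

Rolls: alternating steps +3, −8, +3, −8, …; 26, 29, 21, 24, 16, 19 → 11.
For the pies, always 2 × the rolls: 52, 58, 42, 48, 32, 38 → 22.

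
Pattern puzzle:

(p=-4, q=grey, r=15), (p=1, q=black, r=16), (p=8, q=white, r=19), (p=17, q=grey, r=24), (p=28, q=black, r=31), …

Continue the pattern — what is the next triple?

(p=41, q=white, r=40)

P — differences are 5, 7, 9, … (increasing by 2 each time): -4, 1, 8, 17, 28 → 41.
Q goes grey, black, white, grey, black → white (repeats grey → black → white).
R: 15, 16, 19, 24, 31 → 40 (differences are 1, 3, 5, … (increasing by 2 each time)).
Putting it together: (p=41, q=white, r=40).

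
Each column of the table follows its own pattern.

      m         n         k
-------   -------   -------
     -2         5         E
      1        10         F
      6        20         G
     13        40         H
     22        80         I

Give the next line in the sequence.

Column m: differences are 3, 5, 7, … (increasing by 2 each time); -2, 1, 6, 13, 22 → 33.
Column n: ×2 each step; 5, 10, 20, 40, 80 → 160.
Column k — letters move forward 1 place in the alphabet: E, F, G, H, I → J.
So the next line is 33  160  J.

33  160  J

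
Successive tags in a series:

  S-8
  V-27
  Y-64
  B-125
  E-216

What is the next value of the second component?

343

Letter — letters move forward 3 places in the alphabet, wrapping Z→A: S, V, Y, B, E → H.
Second component: perfect cubes: 2³, 3³, 4³, …, so 8, 27, 64, 125, 216 → 343.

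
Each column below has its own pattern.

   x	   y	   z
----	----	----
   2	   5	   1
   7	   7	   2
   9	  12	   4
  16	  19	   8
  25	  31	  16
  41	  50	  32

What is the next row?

66  81  64

Column x: 2, 7, 9, 16, 25, 41 → 66 (each term is the sum of the two before it).
Column y goes 5, 7, 12, 19, 31, 50 → 81 (each term is the sum of the two before it).
Column z: ×2 each step; 1, 2, 4, 8, 16, 32 → 64.
Combining the parts gives 66  81  64.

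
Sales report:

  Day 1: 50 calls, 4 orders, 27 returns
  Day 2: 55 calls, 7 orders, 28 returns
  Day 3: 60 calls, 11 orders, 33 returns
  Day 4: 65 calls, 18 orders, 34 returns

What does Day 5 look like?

Calls goes 50, 55, 60, 65 → 70 (+5 each step).
Orders — each term is the sum of the two before it: 4, 7, 11, 18 → 29.
Returns — alternating steps +1, +5, +1, +5, …: 27, 28, 33, 34 → 39.
Putting it together: 70 calls, 29 orders, 39 returns.

70 calls, 29 orders, 39 returns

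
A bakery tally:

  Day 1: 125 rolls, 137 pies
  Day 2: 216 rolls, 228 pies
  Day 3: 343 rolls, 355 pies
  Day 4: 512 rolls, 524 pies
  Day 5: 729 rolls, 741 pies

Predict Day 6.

1000 rolls, 1012 pies

Rolls — perfect cubes: 5³, 6³, 7³, …: 125, 216, 343, 512, 729 → 1000.
Pies: always 12 more than the rolls; 137, 228, 355, 524, 741 → 1012.
Putting it together: 1000 rolls, 1012 pies.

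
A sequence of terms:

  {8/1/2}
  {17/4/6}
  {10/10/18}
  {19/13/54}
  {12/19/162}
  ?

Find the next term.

First coordinate: alternating steps +9, −7, +9, −7, …; 8, 17, 10, 19, 12 → 21.
Second coordinate: 1, 4, 10, 13, 19 → 22 (alternating steps +3, +6, +3, +6, …).
Third coordinate: ×3 each step, so 2, 6, 18, 54, 162 → 486.
Putting it together: {21/22/486}.

{21/22/486}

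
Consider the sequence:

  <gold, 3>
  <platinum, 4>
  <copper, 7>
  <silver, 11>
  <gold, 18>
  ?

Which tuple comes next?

<platinum, 29>

Metal goes gold, platinum, copper, silver, gold → platinum (repeats gold → platinum → copper → silver).
Second coordinate: each term is the sum of the two before it; 3, 4, 7, 11, 18 → 29.
Combining the parts gives <platinum, 29>.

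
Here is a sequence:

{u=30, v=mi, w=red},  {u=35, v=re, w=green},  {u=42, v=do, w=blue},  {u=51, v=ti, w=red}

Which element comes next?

{u=62, v=la, w=green}

U: differences are 5, 7, 9, … (increasing by 2 each time); 30, 35, 42, 51 → 62.
V: runs backward through the solfège scale do→ti, so mi, re, do, ti → la.
For the w, repeats red → green → blue: red, green, blue, red → green.
Putting it together: {u=62, v=la, w=green}.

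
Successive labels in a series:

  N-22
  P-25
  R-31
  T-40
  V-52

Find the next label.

X-67

Letter: N, P, R, T, V → X (letters move forward 2 places in the alphabet).
Second component — differences are 3, 6, 9, … (increasing by 3 each time): 22, 25, 31, 40, 52 → 67.
Putting it together: X-67.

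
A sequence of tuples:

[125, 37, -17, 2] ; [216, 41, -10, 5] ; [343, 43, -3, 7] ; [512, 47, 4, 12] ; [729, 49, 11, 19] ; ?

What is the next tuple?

First component: perfect cubes: 5³, 6³, 7³, …, so 125, 216, 343, 512, 729 → 1000.
Second component: alternating steps +4, +2, +4, +2, …, so 37, 41, 43, 47, 49 → 53.
Third component: -17, -10, -3, 4, 11 → 18 (+7 each step).
Fourth component goes 2, 5, 7, 12, 19 → 31 (each term is the sum of the two before it).
So the next tuple is [1000, 53, 18, 31].

[1000, 53, 18, 31]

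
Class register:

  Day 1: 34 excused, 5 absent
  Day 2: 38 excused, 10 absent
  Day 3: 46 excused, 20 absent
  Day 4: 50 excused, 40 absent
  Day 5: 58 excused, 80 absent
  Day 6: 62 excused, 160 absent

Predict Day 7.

70 excused, 320 absent

Excused goes 34, 38, 46, 50, 58, 62 → 70 (alternating steps +4, +8, +4, +8, …).
For the absent, ×2 each step: 5, 10, 20, 40, 80, 160 → 320.
Putting it together: 70 excused, 320 absent.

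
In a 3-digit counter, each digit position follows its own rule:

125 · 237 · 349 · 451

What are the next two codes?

First digit: 1, 2, 3, 4 → 5 → 6 (+1 each step, mod 10).
Second digit — +1 each step, mod 10: 2, 3, 4, 5 → 6 → 7.
For the third digit, +2 each step, mod 10: 5, 7, 9, 1 → 3 → 5.
So the next two codes are 563 and 675.

563 then 675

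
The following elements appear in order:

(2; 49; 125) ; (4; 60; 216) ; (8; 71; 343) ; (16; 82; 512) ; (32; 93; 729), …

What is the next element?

First value goes 2, 4, 8, 16, 32 → 64 (×2 each step).
Second value: +11 each step, so 49, 60, 71, 82, 93 → 104.
Third value: 125, 216, 343, 512, 729 → 1000 (perfect cubes: 5³, 6³, 7³, …).
Putting it together: (64; 104; 1000).

(64; 104; 1000)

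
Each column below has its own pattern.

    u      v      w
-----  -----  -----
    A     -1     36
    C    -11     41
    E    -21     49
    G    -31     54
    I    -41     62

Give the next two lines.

Column u goes A, C, E, G, I → K → M (letters move forward 2 places in the alphabet).
Column v: -1, -11, -21, -31, -41 → -51 → -61 (−10 each step).
Column w — alternating steps +5, +8, +5, +8, …: 36, 41, 49, 54, 62 → 67 → 75.
Putting the parts together: K  -51  67 and then M  -61  75.

K  -51  67; M  -61  75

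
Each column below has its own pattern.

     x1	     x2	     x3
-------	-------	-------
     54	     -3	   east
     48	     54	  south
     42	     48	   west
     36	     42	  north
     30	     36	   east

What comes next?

Column x1: −6 each step; 54, 48, 42, 36, 30 → 24.
For the column x2, always the previous value of the column x1: -3, 54, 48, 42, 36 → 30.
Column x3: east, south, west, north, east → south (repeats east → south → west → north).
Putting it together: 24  30  south.

24  30  south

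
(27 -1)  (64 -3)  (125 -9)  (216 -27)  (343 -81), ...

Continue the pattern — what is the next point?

(512 -243)

First slot goes 27, 64, 125, 216, 343 → 512 (perfect cubes: 3³, 4³, 5³, …).
Second slot: -1, -3, -9, -27, -81 → -243 (×3 each step).
Putting it together: (512 -243).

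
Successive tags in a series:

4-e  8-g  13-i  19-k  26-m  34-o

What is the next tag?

43-q

First component goes 4, 8, 13, 19, 26, 34 → 43 (differences are 4, 5, 6, … (increasing by 1 each time)).
Letter — letters move forward 2 places in the alphabet: e, g, i, k, m, o → q.
So the next tag is 43-q.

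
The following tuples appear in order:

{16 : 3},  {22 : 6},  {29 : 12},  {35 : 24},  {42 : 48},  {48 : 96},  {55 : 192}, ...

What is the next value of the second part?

First part: 16, 22, 29, 35, 42, 48, 55 → 61 (alternating steps +6, +7, +6, +7, …).
Second part goes 3, 6, 12, 24, 48, 96, 192 → 384 (×2 each step).

384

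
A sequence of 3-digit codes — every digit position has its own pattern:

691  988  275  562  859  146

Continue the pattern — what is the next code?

433

First digit: +3 each step, mod 10; 6, 9, 2, 5, 8, 1 → 4.
For the second digit, −1 each step, mod 10: 9, 8, 7, 6, 5, 4 → 3.
Third digit: −3 each step, mod 10; 1, 8, 5, 2, 9, 6 → 3.
Combining the parts gives 433.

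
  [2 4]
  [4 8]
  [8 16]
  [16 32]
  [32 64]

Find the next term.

[64 128]

First coordinate goes 2, 4, 8, 16, 32 → 64 (×2 each step).
Second coordinate — always 2 × the first coordinate: 4, 8, 16, 32, 64 → 128.
So the next term is [64 128].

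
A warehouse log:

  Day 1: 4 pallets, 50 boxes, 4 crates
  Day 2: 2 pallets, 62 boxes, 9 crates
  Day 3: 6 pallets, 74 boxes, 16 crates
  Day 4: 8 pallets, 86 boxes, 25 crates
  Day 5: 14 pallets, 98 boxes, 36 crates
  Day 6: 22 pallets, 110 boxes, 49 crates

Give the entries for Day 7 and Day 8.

For the pallets, each term is the sum of the two before it: 4, 2, 6, 8, 14, 22 → 36 → 58.
Boxes: +12 each step; 50, 62, 74, 86, 98, 110 → 122 → 134.
For the crates, perfect squares: 2², 3², 4², …: 4, 9, 16, 25, 36, 49 → 64 → 81.
Putting the parts together: 36 pallets, 122 boxes, 64 crates and then 58 pallets, 134 boxes, 81 crates.

36 pallets, 122 boxes, 64 crates; 58 pallets, 134 boxes, 81 crates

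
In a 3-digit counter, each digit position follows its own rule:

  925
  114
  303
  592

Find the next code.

781

First digit: +2 each step, mod 10; 9, 1, 3, 5 → 7.
Second digit — −1 each step, mod 10: 2, 1, 0, 9 → 8.
Third digit: −1 each step, mod 10; 5, 4, 3, 2 → 1.
Putting it together: 781.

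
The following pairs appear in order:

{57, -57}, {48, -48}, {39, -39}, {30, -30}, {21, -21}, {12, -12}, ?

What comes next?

First value: 57, 48, 39, 30, 21, 12 → 3 (−9 each step).
Second value: always the negative of the first value; -57, -48, -39, -30, -21, -12 → -3.
So the next pair is {3, -3}.

{3, -3}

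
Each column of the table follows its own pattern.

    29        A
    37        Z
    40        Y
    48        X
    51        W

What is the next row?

59  V

First component: alternating steps +8, +3, +8, +3, …; 29, 37, 40, 48, 51 → 59.
For the letter, letters move back 1 place in the alphabet, wrapping A→Z: A, Z, Y, X, W → V.
Combining the parts gives 59  V.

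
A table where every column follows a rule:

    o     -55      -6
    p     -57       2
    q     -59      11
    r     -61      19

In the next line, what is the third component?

Third component: -6, 2, 11, 19 → 28 (alternating steps +8, +9, +8, +9, …).

28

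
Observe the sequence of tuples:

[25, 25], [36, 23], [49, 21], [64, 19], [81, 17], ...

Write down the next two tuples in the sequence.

First coordinate: perfect squares: 5², 6², 7², …; 25, 36, 49, 64, 81 → 100 → 121.
Second coordinate — −2 each step: 25, 23, 21, 19, 17 → 15 → 13.
So the next two tuples are [100, 15] and [121, 13].

[100, 15], [121, 13]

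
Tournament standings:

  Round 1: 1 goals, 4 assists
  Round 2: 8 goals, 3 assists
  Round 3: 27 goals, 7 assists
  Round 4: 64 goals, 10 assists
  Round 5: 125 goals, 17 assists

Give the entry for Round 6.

216 goals, 27 assists

Goals: 1, 8, 27, 64, 125 → 216 (perfect cubes: 1³, 2³, 3³, …).
Assists: 4, 3, 7, 10, 17 → 27 (each term is the sum of the two before it).
Putting it together: 216 goals, 27 assists.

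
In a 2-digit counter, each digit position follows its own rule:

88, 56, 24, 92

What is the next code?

60

For the first digit, −3 each step, mod 10: 8, 5, 2, 9 → 6.
Second digit — −2 each step, mod 10: 8, 6, 4, 2 → 0.
Combining the parts gives 60.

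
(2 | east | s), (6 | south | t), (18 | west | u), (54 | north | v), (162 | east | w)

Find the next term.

First coordinate: 2, 6, 18, 54, 162 → 486 (×3 each step).
Direction: east, south, west, north, east → south (repeats east → south → west → north).
For the letter, letters move forward 1 place in the alphabet: s, t, u, v, w → x.
Putting it together: (486 | south | x).

(486 | south | x)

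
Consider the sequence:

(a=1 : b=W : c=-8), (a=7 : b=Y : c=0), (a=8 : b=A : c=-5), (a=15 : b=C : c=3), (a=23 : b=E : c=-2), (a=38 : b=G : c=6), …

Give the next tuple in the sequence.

For the a, each term is the sum of the two before it: 1, 7, 8, 15, 23, 38 → 61.
B: W, Y, A, C, E, G → I (letters move forward 2 places in the alphabet, wrapping Z→A).
C: alternating steps +8, −5, +8, −5, …; -8, 0, -5, 3, -2, 6 → 1.
So the next tuple is (a=61 : b=I : c=1).

(a=61 : b=I : c=1)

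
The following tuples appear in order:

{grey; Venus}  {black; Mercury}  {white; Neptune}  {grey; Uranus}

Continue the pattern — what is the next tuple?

For the shade, repeats grey → black → white: grey, black, white, grey → black.
Planet: runs backward through the planets Mercury→Neptune, so Venus, Mercury, Neptune, Uranus → Saturn.
So the next tuple is {black; Saturn}.

{black; Saturn}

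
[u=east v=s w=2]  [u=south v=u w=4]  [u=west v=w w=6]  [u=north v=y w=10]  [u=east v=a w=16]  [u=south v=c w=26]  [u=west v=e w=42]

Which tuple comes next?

[u=north v=g w=68]

For the u, repeats east → south → west → north: east, south, west, north, east, south, west → north.
V goes s, u, w, y, a, c, e → g (letters move forward 2 places in the alphabet, wrapping Z→A).
W: each term is the sum of the two before it; 2, 4, 6, 10, 16, 26, 42 → 68.
So the next tuple is [u=north v=g w=68].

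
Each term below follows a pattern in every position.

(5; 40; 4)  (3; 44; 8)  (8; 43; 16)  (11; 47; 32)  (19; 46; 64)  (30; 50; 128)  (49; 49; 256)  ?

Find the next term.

For the first slot, each term is the sum of the two before it: 5, 3, 8, 11, 19, 30, 49 → 79.
For the second slot, alternating steps +4, −1, +4, −1, …: 40, 44, 43, 47, 46, 50, 49 → 53.
For the third slot, ×2 each step: 4, 8, 16, 32, 64, 128, 256 → 512.
Putting it together: (79; 53; 512).

(79; 53; 512)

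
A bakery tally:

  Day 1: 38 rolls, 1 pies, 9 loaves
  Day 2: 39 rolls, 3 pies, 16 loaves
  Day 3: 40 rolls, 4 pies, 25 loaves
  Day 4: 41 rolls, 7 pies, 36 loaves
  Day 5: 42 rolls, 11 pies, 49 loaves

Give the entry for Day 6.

43 rolls, 18 pies, 64 loaves

Rolls — +1 each step: 38, 39, 40, 41, 42 → 43.
Pies: each term is the sum of the two before it; 1, 3, 4, 7, 11 → 18.
For the loaves, perfect squares: 3², 4², 5², …: 9, 16, 25, 36, 49 → 64.
So the next record is 43 rolls, 18 pies, 64 loaves.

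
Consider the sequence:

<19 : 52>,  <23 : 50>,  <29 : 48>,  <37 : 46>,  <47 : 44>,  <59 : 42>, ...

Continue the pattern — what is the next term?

First entry — differences are 4, 6, 8, … (increasing by 2 each time): 19, 23, 29, 37, 47, 59 → 73.
Second entry: −2 each step, so 52, 50, 48, 46, 44, 42 → 40.
Combining the parts gives <73 : 40>.

<73 : 40>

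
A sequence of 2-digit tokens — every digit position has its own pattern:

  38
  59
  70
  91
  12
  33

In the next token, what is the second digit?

4

First digit: +2 each step, mod 10; 3, 5, 7, 9, 1, 3 → 5.
Second digit goes 8, 9, 0, 1, 2, 3 → 4 (+1 each step, mod 10).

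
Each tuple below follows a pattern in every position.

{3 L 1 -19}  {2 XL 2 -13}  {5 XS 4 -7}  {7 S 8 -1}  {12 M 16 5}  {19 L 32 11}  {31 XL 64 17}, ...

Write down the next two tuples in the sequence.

{50 XS 128 23}, {81 S 256 29}

First slot: each term is the sum of the two before it, so 3, 2, 5, 7, 12, 19, 31 → 50 → 81.
Size — repeats L → XL → XS → S → M: L, XL, XS, S, M, L, XL → XS → S.
Third slot — ×2 each step: 1, 2, 4, 8, 16, 32, 64 → 128 → 256.
Fourth slot — +6 each step: -19, -13, -7, -1, 5, 11, 17 → 23 → 29.
So the next two tuples are {50 XS 128 23} and {81 S 256 29}.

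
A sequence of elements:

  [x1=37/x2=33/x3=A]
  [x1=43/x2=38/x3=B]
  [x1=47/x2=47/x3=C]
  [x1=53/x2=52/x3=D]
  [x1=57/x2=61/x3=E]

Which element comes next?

X1: alternating steps +6, +4, +6, +4, …; 37, 43, 47, 53, 57 → 63.
X2: alternating steps +5, +9, +5, +9, …; 33, 38, 47, 52, 61 → 66.
X3: letters move forward 1 place in the alphabet; A, B, C, D, E → F.
Combining the parts gives [x1=63/x2=66/x3=F].

[x1=63/x2=66/x3=F]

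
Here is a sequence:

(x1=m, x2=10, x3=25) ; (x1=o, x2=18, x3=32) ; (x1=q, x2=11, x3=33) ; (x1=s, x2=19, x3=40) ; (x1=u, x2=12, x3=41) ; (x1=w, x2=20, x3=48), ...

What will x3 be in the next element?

49

X3: 25, 32, 33, 40, 41, 48 → 49 (alternating steps +7, +1, +7, +1, …).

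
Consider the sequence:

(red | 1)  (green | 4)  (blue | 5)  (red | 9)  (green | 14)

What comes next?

(blue | 23)

Colour: repeats red → green → blue, so red, green, blue, red, green → blue.
Second value: 1, 4, 5, 9, 14 → 23 (each term is the sum of the two before it).
Combining the parts gives (blue | 23).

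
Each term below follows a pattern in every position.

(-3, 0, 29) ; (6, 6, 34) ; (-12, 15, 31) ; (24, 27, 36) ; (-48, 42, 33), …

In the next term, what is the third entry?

38

First entry — ×(-2) each step: -3, 6, -12, 24, -48 → 96.
Second entry — differences are 6, 9, 12, … (increasing by 3 each time): 0, 6, 15, 27, 42 → 60.
Third entry — alternating steps +5, −3, +5, −3, …: 29, 34, 31, 36, 33 → 38.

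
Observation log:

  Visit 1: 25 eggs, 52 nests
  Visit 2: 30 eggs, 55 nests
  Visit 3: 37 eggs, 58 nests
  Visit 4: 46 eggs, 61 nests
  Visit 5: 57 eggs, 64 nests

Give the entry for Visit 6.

Eggs: differences are 5, 7, 9, … (increasing by 2 each time); 25, 30, 37, 46, 57 → 70.
Nests: +3 each step, so 52, 55, 58, 61, 64 → 67.
Putting it together: 70 eggs, 67 nests.

70 eggs, 67 nests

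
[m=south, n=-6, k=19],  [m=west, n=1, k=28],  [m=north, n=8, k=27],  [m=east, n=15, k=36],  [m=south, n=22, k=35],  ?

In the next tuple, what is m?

west

M — repeats south → west → north → east: south, west, north, east, south → west.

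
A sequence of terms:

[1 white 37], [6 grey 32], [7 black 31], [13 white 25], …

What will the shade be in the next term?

grey

Shade: repeats white → grey → black; white, grey, black, white → grey.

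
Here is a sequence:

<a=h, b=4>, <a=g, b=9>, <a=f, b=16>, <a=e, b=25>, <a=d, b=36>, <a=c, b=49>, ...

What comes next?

A: h, g, f, e, d, c → b (letters move back 1 place in the alphabet).
For the b, perfect squares: 2², 3², 4², …: 4, 9, 16, 25, 36, 49 → 64.
Combining the parts gives <a=b, b=64>.

<a=b, b=64>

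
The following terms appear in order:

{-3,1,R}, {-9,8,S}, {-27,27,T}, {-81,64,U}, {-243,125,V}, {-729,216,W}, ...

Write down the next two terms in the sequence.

{-2187,343,X}, {-6561,512,Y}

First component: ×3 each step, so -3, -9, -27, -81, -243, -729 → -2187 → -6561.
Second component: 1, 8, 27, 64, 125, 216 → 343 → 512 (perfect cubes: 1³, 2³, 3³, …).
Letter: R, S, T, U, V, W → X → Y (letters move forward 1 place in the alphabet).
So the next two terms are {-2187,343,X} and {-6561,512,Y}.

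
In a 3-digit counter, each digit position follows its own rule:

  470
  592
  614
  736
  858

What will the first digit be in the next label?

9

First digit: 4, 5, 6, 7, 8 → 9 (+1 each step, mod 10).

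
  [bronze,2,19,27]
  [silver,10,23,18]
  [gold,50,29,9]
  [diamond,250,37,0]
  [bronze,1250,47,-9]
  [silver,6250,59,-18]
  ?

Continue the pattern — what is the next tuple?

For the rank, repeats bronze → silver → gold → diamond: bronze, silver, gold, diamond, bronze, silver → gold.
Second component: 2, 10, 50, 250, 1250, 6250 → 31250 (×5 each step).
Third component: differences are 4, 6, 8, … (increasing by 2 each time), so 19, 23, 29, 37, 47, 59 → 73.
For the fourth component, −9 each step: 27, 18, 9, 0, -9, -18 → -27.
Combining the parts gives [gold,31250,73,-27].

[gold,31250,73,-27]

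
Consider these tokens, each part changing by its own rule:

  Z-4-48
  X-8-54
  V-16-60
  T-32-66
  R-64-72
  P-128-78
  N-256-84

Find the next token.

Letter goes Z, X, V, T, R, P, N → L (letters move back 2 places in the alphabet).
Second component — ×2 each step: 4, 8, 16, 32, 64, 128, 256 → 512.
Third component goes 48, 54, 60, 66, 72, 78, 84 → 90 (+6 each step).
Putting it together: L-512-90.

L-512-90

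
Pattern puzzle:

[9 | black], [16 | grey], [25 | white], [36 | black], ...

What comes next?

First component goes 9, 16, 25, 36 → 49 (perfect squares: 3², 4², 5², …).
Shade: repeats black → grey → white, so black, grey, white, black → grey.
Combining the parts gives [49 | grey].

[49 | grey]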